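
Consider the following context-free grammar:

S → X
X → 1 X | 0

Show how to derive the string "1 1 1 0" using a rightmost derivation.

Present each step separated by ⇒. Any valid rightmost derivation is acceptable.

S ⇒ X ⇒ 1 X ⇒ 1 1 X ⇒ 1 1 1 X ⇒ 1 1 1 0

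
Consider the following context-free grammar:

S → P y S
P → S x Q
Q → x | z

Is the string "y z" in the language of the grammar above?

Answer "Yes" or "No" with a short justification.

No - no valid derivation exists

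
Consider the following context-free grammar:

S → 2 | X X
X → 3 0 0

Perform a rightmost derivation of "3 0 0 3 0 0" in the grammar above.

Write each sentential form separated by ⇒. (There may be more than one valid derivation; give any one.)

S ⇒ X X ⇒ X 3 0 0 ⇒ 3 0 0 3 0 0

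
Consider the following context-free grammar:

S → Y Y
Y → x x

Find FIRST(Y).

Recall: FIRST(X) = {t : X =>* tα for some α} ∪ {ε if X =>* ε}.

We compute FIRST(Y) using the standard algorithm.
FIRST(S) = {x}
FIRST(Y) = {x}
Therefore, FIRST(Y) = {x}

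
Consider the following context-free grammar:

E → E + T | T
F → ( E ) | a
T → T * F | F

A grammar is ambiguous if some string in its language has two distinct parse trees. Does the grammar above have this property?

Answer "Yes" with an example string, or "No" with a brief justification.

No - the grammar is unambiguous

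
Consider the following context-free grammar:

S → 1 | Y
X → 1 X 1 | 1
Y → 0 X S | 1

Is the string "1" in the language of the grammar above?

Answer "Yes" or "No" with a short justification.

Yes - a valid derivation exists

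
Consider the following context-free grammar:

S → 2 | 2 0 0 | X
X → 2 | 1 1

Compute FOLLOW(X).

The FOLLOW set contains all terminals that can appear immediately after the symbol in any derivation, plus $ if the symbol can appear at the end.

We compute FOLLOW(X) using the standard algorithm.
FOLLOW(S) starts with {$}.
FIRST(S) = {1, 2}
FIRST(X) = {1, 2}
FOLLOW(S) = {$}
FOLLOW(X) = {$}
Therefore, FOLLOW(X) = {$}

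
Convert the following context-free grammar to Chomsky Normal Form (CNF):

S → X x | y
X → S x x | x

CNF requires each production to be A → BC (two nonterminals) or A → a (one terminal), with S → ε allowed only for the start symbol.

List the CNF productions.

TX → x; S → y; X → x; S → X TX; X → S X0; X0 → TX TX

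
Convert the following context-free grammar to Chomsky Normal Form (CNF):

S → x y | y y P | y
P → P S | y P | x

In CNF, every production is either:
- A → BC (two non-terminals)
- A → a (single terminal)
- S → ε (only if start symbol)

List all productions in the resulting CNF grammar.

TX → x; TY → y; S → y; P → x; S → TX TY; S → TY X0; X0 → TY P; P → P S; P → TY P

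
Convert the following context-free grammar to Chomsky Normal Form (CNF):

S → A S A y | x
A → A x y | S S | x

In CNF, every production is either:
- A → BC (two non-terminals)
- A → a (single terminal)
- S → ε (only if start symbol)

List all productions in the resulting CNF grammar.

TY → y; S → x; TX → x; A → x; S → A X0; X0 → S X1; X1 → A TY; A → A X2; X2 → TX TY; A → S S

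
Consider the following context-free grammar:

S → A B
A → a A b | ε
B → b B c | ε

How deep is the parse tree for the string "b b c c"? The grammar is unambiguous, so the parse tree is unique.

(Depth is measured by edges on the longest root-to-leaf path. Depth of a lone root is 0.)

4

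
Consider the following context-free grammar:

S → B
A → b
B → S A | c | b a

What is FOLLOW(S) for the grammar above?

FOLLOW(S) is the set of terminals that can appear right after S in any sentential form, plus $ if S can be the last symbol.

We compute FOLLOW(S) using the standard algorithm.
FOLLOW(S) starts with {$}.
FIRST(A) = {b}
FIRST(B) = {b, c}
FIRST(S) = {b, c}
FOLLOW(A) = {$, b}
FOLLOW(B) = {$, b}
FOLLOW(S) = {$, b}
Therefore, FOLLOW(S) = {$, b}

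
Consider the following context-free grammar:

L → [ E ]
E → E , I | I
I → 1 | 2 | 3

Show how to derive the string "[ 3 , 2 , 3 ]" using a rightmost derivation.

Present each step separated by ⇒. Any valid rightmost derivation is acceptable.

L ⇒ [ E ] ⇒ [ E , I ] ⇒ [ E , 3 ] ⇒ [ E , I , 3 ] ⇒ [ E , 2 , 3 ] ⇒ [ I , 2 , 3 ] ⇒ [ 3 , 2 , 3 ]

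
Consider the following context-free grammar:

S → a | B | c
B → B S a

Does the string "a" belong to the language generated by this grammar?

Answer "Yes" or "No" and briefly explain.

Yes - a valid derivation exists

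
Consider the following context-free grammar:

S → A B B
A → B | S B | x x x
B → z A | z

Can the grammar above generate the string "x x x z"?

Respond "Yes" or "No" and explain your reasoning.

No - no valid derivation exists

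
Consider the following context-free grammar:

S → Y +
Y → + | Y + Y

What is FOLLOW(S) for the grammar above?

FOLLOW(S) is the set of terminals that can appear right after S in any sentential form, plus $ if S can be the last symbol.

We compute FOLLOW(S) using the standard algorithm.
FOLLOW(S) starts with {$}.
FIRST(S) = {+}
FIRST(Y) = {+}
FOLLOW(S) = {$}
FOLLOW(Y) = {+}
Therefore, FOLLOW(S) = {$}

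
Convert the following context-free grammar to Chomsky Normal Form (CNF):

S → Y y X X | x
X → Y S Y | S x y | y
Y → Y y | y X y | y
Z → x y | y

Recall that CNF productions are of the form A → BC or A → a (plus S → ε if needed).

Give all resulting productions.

TY → y; S → x; TX → x; X → y; Y → y; Z → y; S → Y X0; X0 → TY X1; X1 → X X; X → Y X2; X2 → S Y; X → S X3; X3 → TX TY; Y → Y TY; Y → TY X4; X4 → X TY; Z → TX TY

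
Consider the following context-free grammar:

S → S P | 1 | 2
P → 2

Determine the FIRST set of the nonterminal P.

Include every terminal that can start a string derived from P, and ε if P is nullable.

We compute FIRST(P) using the standard algorithm.
FIRST(P) = {2}
FIRST(S) = {1, 2}
Therefore, FIRST(P) = {2}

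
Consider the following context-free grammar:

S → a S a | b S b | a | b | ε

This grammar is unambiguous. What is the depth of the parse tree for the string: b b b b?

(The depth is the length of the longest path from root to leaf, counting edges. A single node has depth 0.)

3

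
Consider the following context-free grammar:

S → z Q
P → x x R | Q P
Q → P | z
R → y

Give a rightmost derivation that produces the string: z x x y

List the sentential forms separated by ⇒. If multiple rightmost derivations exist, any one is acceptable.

S ⇒ z Q ⇒ z P ⇒ z x x R ⇒ z x x y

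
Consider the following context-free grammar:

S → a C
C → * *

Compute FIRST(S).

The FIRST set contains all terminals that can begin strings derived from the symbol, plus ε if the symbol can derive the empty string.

We compute FIRST(S) using the standard algorithm.
FIRST(C) = {*}
FIRST(S) = {a}
Therefore, FIRST(S) = {a}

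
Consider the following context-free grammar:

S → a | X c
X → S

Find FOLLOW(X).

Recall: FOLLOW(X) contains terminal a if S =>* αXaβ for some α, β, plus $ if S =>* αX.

We compute FOLLOW(X) using the standard algorithm.
FOLLOW(S) starts with {$}.
FIRST(S) = {a}
FIRST(X) = {a}
FOLLOW(S) = {$, c}
FOLLOW(X) = {c}
Therefore, FOLLOW(X) = {c}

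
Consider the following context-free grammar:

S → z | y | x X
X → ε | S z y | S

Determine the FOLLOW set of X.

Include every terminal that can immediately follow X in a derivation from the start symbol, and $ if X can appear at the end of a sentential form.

We compute FOLLOW(X) using the standard algorithm.
FOLLOW(S) starts with {$}.
FIRST(S) = {x, y, z}
FIRST(X) = {x, y, z, ε}
FOLLOW(S) = {$, z}
FOLLOW(X) = {$, z}
Therefore, FOLLOW(X) = {$, z}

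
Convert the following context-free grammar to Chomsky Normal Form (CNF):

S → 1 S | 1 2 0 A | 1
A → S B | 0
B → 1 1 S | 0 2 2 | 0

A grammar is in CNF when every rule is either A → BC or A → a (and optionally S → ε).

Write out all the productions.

T1 → 1; T2 → 2; T0 → 0; S → 1; A → 0; B → 0; S → T1 S; S → T1 X0; X0 → T2 X1; X1 → T0 A; A → S B; B → T1 X2; X2 → T1 S; B → T0 X3; X3 → T2 T2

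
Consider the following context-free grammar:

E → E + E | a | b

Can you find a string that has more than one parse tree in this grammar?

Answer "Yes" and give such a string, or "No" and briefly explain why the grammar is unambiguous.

Yes - the string 'a + a + b + b + a' has two distinct parse trees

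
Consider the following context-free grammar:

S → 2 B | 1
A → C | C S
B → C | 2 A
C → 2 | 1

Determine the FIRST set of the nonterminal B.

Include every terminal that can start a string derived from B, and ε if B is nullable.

We compute FIRST(B) using the standard algorithm.
FIRST(A) = {1, 2}
FIRST(B) = {1, 2}
FIRST(C) = {1, 2}
FIRST(S) = {1, 2}
Therefore, FIRST(B) = {1, 2}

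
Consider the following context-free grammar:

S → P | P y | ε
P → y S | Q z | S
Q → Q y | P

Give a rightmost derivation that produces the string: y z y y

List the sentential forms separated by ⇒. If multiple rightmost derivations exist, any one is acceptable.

S ⇒ P y ⇒ y S y ⇒ y P y y ⇒ y Q z y y ⇒ y P z y y ⇒ y S z y y ⇒ y z y y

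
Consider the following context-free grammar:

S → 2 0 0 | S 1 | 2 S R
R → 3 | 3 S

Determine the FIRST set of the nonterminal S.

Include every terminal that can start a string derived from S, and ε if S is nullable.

We compute FIRST(S) using the standard algorithm.
FIRST(R) = {3}
FIRST(S) = {2}
Therefore, FIRST(S) = {2}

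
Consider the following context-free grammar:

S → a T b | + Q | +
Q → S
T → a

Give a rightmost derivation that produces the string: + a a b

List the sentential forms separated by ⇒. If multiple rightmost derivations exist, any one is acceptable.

S ⇒ + Q ⇒ + S ⇒ + a T b ⇒ + a a b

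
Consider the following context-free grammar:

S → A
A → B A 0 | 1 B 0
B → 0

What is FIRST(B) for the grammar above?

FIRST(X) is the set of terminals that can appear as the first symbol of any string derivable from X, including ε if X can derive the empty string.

We compute FIRST(B) using the standard algorithm.
FIRST(A) = {0, 1}
FIRST(B) = {0}
FIRST(S) = {0, 1}
Therefore, FIRST(B) = {0}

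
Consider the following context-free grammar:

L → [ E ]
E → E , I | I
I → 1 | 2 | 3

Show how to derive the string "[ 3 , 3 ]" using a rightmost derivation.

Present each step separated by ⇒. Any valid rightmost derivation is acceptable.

L ⇒ [ E ] ⇒ [ E , I ] ⇒ [ E , 3 ] ⇒ [ I , 3 ] ⇒ [ 3 , 3 ]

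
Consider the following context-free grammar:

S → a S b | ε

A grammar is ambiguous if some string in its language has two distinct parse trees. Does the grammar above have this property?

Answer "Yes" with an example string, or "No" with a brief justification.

No - the grammar is unambiguous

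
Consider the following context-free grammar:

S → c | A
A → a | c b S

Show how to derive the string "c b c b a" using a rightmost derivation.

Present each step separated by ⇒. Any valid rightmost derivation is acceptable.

S ⇒ A ⇒ c b S ⇒ c b A ⇒ c b c b S ⇒ c b c b A ⇒ c b c b a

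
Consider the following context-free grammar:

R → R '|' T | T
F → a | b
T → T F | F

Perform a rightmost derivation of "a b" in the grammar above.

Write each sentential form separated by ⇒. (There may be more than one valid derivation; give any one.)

R ⇒ T ⇒ T F ⇒ T b ⇒ F b ⇒ a b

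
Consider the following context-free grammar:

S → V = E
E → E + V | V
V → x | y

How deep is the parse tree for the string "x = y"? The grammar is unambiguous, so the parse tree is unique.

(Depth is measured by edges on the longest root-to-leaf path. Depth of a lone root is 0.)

3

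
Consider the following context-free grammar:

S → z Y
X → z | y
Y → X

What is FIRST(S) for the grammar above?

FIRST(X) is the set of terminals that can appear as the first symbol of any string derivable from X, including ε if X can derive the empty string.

We compute FIRST(S) using the standard algorithm.
FIRST(S) = {z}
FIRST(X) = {y, z}
FIRST(Y) = {y, z}
Therefore, FIRST(S) = {z}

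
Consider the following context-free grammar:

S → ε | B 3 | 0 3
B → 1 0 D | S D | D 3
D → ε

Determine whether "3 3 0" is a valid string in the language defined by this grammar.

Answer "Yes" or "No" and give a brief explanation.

No - no valid derivation exists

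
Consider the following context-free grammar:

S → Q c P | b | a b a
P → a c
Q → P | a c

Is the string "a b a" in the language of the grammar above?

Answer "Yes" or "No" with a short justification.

Yes - a valid derivation exists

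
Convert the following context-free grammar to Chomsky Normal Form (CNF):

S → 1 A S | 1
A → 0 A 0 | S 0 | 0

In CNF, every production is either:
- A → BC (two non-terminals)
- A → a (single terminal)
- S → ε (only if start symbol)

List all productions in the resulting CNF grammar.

T1 → 1; S → 1; T0 → 0; A → 0; S → T1 X0; X0 → A S; A → T0 X1; X1 → A T0; A → S T0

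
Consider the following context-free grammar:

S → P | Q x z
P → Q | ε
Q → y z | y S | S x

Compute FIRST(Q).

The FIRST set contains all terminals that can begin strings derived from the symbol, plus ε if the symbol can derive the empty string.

We compute FIRST(Q) using the standard algorithm.
FIRST(P) = {x, y, ε}
FIRST(Q) = {x, y}
FIRST(S) = {x, y, ε}
Therefore, FIRST(Q) = {x, y}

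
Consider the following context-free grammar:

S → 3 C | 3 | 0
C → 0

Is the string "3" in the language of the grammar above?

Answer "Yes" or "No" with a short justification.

Yes - a valid derivation exists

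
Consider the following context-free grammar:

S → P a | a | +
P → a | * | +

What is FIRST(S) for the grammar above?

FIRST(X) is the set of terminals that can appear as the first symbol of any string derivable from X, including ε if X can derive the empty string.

We compute FIRST(S) using the standard algorithm.
FIRST(P) = {*, +, a}
FIRST(S) = {*, +, a}
Therefore, FIRST(S) = {*, +, a}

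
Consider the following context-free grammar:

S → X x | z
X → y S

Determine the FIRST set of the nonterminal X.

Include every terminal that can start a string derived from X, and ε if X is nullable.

We compute FIRST(X) using the standard algorithm.
FIRST(S) = {y, z}
FIRST(X) = {y}
Therefore, FIRST(X) = {y}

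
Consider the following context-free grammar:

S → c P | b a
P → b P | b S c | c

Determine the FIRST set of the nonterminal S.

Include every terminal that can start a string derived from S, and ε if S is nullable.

We compute FIRST(S) using the standard algorithm.
FIRST(P) = {b, c}
FIRST(S) = {b, c}
Therefore, FIRST(S) = {b, c}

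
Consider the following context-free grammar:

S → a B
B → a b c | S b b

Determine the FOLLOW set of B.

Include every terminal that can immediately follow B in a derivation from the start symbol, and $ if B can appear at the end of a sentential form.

We compute FOLLOW(B) using the standard algorithm.
FOLLOW(S) starts with {$}.
FIRST(B) = {a}
FIRST(S) = {a}
FOLLOW(B) = {$, b}
FOLLOW(S) = {$, b}
Therefore, FOLLOW(B) = {$, b}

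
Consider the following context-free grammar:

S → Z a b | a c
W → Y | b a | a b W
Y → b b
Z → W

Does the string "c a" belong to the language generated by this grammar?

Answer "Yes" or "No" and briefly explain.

No - no valid derivation exists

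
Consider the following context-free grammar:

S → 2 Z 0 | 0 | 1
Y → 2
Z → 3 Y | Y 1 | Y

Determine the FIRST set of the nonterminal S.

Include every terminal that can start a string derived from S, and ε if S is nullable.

We compute FIRST(S) using the standard algorithm.
FIRST(S) = {0, 1, 2}
FIRST(Y) = {2}
FIRST(Z) = {2, 3}
Therefore, FIRST(S) = {0, 1, 2}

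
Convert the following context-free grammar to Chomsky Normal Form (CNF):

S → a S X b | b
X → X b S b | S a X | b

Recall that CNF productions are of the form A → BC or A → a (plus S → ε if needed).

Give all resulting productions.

TA → a; TB → b; S → b; X → b; S → TA X0; X0 → S X1; X1 → X TB; X → X X2; X2 → TB X3; X3 → S TB; X → S X4; X4 → TA X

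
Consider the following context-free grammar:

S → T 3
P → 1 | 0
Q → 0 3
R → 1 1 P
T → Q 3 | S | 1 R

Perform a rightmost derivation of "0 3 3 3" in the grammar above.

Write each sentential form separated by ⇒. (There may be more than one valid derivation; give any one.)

S ⇒ T 3 ⇒ Q 3 3 ⇒ 0 3 3 3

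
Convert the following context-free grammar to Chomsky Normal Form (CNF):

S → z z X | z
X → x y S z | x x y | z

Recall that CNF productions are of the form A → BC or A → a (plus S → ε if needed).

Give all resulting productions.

TZ → z; S → z; TX → x; TY → y; X → z; S → TZ X0; X0 → TZ X; X → TX X1; X1 → TY X2; X2 → S TZ; X → TX X3; X3 → TX TY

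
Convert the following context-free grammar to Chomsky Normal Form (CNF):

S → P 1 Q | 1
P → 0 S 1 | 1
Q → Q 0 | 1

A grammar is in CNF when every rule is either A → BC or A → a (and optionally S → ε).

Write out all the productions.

T1 → 1; S → 1; T0 → 0; P → 1; Q → 1; S → P X0; X0 → T1 Q; P → T0 X1; X1 → S T1; Q → Q T0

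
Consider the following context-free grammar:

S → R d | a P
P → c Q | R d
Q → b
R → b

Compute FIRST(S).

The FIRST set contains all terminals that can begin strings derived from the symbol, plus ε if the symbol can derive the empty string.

We compute FIRST(S) using the standard algorithm.
FIRST(P) = {b, c}
FIRST(Q) = {b}
FIRST(R) = {b}
FIRST(S) = {a, b}
Therefore, FIRST(S) = {a, b}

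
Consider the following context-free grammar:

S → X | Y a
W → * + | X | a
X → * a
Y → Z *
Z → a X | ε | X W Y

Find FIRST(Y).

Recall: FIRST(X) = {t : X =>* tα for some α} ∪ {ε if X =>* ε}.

We compute FIRST(Y) using the standard algorithm.
FIRST(S) = {*, a}
FIRST(W) = {*, a}
FIRST(X) = {*}
FIRST(Y) = {*, a}
FIRST(Z) = {*, a, ε}
Therefore, FIRST(Y) = {*, a}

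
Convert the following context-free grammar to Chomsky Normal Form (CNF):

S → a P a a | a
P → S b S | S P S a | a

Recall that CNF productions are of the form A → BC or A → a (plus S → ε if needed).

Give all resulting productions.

TA → a; S → a; TB → b; P → a; S → TA X0; X0 → P X1; X1 → TA TA; P → S X2; X2 → TB S; P → S X3; X3 → P X4; X4 → S TA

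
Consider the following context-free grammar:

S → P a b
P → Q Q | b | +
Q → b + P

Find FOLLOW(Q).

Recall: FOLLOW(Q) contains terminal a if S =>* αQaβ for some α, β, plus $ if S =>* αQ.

We compute FOLLOW(Q) using the standard algorithm.
FOLLOW(S) starts with {$}.
FIRST(P) = {+, b}
FIRST(Q) = {b}
FIRST(S) = {+, b}
FOLLOW(P) = {a, b}
FOLLOW(Q) = {a, b}
FOLLOW(S) = {$}
Therefore, FOLLOW(Q) = {a, b}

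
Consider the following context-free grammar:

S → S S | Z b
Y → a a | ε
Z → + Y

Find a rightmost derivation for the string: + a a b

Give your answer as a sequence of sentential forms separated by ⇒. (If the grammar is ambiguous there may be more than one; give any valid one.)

S ⇒ Z b ⇒ + Y b ⇒ + a a b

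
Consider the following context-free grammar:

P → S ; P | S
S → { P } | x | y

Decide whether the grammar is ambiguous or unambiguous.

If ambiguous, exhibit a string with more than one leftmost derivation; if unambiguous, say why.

Unambiguous - every string in the language has a unique leftmost derivation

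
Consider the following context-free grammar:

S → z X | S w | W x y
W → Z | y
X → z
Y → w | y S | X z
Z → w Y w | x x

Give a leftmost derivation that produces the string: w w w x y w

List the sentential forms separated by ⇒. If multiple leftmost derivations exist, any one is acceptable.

S ⇒ S w ⇒ W x y w ⇒ Z x y w ⇒ w Y w x y w ⇒ w w w x y w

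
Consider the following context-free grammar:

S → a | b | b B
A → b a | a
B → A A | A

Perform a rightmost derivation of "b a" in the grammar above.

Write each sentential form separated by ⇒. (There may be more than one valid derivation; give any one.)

S ⇒ b B ⇒ b A ⇒ b a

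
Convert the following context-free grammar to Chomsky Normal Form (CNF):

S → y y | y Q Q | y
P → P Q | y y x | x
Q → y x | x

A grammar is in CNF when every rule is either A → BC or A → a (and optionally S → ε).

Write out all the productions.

TY → y; S → y; TX → x; P → x; Q → x; S → TY TY; S → TY X0; X0 → Q Q; P → P Q; P → TY X1; X1 → TY TX; Q → TY TX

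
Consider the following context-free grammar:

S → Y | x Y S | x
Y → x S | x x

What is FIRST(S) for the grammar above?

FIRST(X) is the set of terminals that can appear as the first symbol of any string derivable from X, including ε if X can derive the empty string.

We compute FIRST(S) using the standard algorithm.
FIRST(S) = {x}
FIRST(Y) = {x}
Therefore, FIRST(S) = {x}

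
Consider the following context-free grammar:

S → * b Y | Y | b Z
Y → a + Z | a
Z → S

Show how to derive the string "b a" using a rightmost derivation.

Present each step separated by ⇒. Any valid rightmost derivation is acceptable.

S ⇒ b Z ⇒ b S ⇒ b Y ⇒ b a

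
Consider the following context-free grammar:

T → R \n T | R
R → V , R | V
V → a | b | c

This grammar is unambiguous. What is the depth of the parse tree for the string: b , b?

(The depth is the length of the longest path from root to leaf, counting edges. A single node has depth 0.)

4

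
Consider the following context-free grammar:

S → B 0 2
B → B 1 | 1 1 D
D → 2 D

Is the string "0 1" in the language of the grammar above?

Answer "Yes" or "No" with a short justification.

No - no valid derivation exists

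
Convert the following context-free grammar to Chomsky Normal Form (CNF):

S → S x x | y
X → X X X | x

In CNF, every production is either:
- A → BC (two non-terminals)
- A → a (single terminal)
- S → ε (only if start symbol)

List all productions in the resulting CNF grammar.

TX → x; S → y; X → x; S → S X0; X0 → TX TX; X → X X1; X1 → X X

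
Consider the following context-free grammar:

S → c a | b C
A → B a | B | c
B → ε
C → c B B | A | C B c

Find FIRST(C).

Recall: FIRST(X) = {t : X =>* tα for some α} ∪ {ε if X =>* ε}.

We compute FIRST(C) using the standard algorithm.
FIRST(A) = {a, c, ε}
FIRST(B) = {ε}
FIRST(C) = {a, c, ε}
FIRST(S) = {b, c}
Therefore, FIRST(C) = {a, c, ε}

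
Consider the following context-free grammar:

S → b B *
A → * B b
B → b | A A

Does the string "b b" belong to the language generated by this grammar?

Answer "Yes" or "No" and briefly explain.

No - no valid derivation exists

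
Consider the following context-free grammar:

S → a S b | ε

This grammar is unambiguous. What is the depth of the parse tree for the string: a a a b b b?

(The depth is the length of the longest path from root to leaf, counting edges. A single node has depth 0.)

4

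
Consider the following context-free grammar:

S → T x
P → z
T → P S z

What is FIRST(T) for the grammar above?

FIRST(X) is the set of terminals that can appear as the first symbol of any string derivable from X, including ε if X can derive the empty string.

We compute FIRST(T) using the standard algorithm.
FIRST(P) = {z}
FIRST(S) = {z}
FIRST(T) = {z}
Therefore, FIRST(T) = {z}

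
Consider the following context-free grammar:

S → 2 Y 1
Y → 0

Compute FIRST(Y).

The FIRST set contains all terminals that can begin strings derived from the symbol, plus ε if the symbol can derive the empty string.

We compute FIRST(Y) using the standard algorithm.
FIRST(S) = {2}
FIRST(Y) = {0}
Therefore, FIRST(Y) = {0}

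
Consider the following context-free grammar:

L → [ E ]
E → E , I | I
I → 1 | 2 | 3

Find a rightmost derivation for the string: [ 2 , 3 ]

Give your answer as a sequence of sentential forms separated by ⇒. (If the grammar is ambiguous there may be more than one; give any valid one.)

L ⇒ [ E ] ⇒ [ E , I ] ⇒ [ E , 3 ] ⇒ [ I , 3 ] ⇒ [ 2 , 3 ]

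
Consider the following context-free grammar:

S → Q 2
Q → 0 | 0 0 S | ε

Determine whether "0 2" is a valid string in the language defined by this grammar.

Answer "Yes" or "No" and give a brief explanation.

Yes - a valid derivation exists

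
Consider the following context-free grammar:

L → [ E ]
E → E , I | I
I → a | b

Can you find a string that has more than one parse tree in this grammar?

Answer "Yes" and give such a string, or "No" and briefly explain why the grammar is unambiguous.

No - the grammar is unambiguous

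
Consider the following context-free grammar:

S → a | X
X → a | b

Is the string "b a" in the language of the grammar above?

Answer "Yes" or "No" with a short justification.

No - no valid derivation exists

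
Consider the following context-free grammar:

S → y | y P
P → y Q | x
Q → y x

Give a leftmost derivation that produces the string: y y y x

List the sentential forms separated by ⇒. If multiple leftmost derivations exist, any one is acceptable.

S ⇒ y P ⇒ y y Q ⇒ y y y x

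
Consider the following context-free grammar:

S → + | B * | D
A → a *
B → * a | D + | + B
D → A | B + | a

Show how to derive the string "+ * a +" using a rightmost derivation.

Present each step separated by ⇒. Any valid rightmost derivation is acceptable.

S ⇒ D ⇒ B + ⇒ + B + ⇒ + * a +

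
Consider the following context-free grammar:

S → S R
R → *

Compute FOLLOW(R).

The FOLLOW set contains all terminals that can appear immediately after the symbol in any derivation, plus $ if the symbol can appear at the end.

We compute FOLLOW(R) using the standard algorithm.
FOLLOW(S) starts with {$}.
FIRST(R) = {*}
FIRST(S) = {}
FOLLOW(R) = {$, *}
FOLLOW(S) = {$, *}
Therefore, FOLLOW(R) = {$, *}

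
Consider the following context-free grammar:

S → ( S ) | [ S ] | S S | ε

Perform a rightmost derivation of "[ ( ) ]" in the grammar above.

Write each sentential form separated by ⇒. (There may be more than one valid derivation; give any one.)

S ⇒ [ S ] ⇒ [ ( S ) ] ⇒ [ ( ) ]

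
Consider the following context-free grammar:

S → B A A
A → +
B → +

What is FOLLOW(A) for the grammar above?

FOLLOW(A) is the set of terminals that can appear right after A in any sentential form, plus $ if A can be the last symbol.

We compute FOLLOW(A) using the standard algorithm.
FOLLOW(S) starts with {$}.
FIRST(A) = {+}
FIRST(B) = {+}
FIRST(S) = {+}
FOLLOW(A) = {$, +}
FOLLOW(B) = {+}
FOLLOW(S) = {$}
Therefore, FOLLOW(A) = {$, +}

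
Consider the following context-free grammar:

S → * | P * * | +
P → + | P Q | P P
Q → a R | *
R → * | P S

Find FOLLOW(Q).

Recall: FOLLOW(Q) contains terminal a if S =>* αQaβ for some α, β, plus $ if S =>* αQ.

We compute FOLLOW(Q) using the standard algorithm.
FOLLOW(S) starts with {$}.
FIRST(P) = {+}
FIRST(Q) = {*, a}
FIRST(R) = {*, +}
FIRST(S) = {*, +}
FOLLOW(P) = {*, +, a}
FOLLOW(Q) = {*, +, a}
FOLLOW(R) = {*, +, a}
FOLLOW(S) = {$, *, +, a}
Therefore, FOLLOW(Q) = {*, +, a}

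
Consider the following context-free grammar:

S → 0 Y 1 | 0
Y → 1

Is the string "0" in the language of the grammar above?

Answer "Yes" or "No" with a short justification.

Yes - a valid derivation exists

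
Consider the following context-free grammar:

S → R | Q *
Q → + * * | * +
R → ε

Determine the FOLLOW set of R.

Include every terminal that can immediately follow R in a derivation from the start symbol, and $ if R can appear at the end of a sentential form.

We compute FOLLOW(R) using the standard algorithm.
FOLLOW(S) starts with {$}.
FIRST(Q) = {*, +}
FIRST(R) = {ε}
FIRST(S) = {*, +, ε}
FOLLOW(Q) = {*}
FOLLOW(R) = {$}
FOLLOW(S) = {$}
Therefore, FOLLOW(R) = {$}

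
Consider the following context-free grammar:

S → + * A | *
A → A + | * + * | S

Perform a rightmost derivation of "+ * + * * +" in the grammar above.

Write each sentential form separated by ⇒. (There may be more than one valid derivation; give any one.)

S ⇒ + * A ⇒ + * A + ⇒ + * S + ⇒ + * + * A + ⇒ + * + * S + ⇒ + * + * * +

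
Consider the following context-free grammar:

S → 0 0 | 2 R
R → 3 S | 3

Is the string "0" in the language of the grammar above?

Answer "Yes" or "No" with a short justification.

No - no valid derivation exists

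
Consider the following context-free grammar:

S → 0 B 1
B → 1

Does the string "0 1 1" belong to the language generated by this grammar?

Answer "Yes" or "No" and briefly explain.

Yes - a valid derivation exists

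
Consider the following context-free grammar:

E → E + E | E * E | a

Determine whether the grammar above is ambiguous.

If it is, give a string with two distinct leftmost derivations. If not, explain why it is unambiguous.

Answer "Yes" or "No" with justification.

Yes - the string 'a + a + a + a + a' has two distinct leftmost derivations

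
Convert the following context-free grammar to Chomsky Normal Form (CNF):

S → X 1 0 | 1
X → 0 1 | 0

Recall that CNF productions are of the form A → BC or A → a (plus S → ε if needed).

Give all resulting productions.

T1 → 1; T0 → 0; S → 1; X → 0; S → X X0; X0 → T1 T0; X → T0 T1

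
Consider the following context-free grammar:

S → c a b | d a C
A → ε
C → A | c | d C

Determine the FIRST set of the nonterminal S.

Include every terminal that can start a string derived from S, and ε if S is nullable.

We compute FIRST(S) using the standard algorithm.
FIRST(A) = {ε}
FIRST(C) = {c, d, ε}
FIRST(S) = {c, d}
Therefore, FIRST(S) = {c, d}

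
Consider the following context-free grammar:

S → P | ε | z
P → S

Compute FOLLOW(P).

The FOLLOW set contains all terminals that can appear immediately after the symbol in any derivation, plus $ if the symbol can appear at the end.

We compute FOLLOW(P) using the standard algorithm.
FOLLOW(S) starts with {$}.
FIRST(P) = {z, ε}
FIRST(S) = {z, ε}
FOLLOW(P) = {$}
FOLLOW(S) = {$}
Therefore, FOLLOW(P) = {$}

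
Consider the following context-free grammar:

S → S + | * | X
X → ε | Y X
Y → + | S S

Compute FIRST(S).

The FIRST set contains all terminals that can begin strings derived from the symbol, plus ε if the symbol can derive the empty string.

We compute FIRST(S) using the standard algorithm.
FIRST(S) = {*, +, ε}
FIRST(X) = {*, +, ε}
FIRST(Y) = {*, +, ε}
Therefore, FIRST(S) = {*, +, ε}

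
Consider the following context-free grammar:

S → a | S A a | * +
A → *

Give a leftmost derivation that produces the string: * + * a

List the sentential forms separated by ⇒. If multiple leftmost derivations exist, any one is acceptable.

S ⇒ S A a ⇒ * + A a ⇒ * + * a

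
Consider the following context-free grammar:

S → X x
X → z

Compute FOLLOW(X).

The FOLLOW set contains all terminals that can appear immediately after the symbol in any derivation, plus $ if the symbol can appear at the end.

We compute FOLLOW(X) using the standard algorithm.
FOLLOW(S) starts with {$}.
FIRST(S) = {z}
FIRST(X) = {z}
FOLLOW(S) = {$}
FOLLOW(X) = {x}
Therefore, FOLLOW(X) = {x}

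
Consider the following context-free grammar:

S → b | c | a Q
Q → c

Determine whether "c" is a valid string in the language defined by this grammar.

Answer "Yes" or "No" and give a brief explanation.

Yes - a valid derivation exists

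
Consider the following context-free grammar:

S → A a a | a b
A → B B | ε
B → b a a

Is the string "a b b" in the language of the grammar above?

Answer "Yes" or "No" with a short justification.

No - no valid derivation exists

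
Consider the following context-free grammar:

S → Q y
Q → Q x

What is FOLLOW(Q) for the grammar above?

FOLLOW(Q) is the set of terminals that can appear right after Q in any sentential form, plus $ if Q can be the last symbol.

We compute FOLLOW(Q) using the standard algorithm.
FOLLOW(S) starts with {$}.
FIRST(Q) = {}
FIRST(S) = {}
FOLLOW(Q) = {x, y}
FOLLOW(S) = {$}
Therefore, FOLLOW(Q) = {x, y}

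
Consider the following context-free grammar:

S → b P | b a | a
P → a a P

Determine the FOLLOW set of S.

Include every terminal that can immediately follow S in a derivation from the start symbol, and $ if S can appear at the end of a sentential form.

We compute FOLLOW(S) using the standard algorithm.
FOLLOW(S) starts with {$}.
FIRST(P) = {a}
FIRST(S) = {a, b}
FOLLOW(P) = {$}
FOLLOW(S) = {$}
Therefore, FOLLOW(S) = {$}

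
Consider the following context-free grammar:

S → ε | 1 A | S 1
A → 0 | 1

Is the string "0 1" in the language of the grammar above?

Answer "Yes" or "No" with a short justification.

No - no valid derivation exists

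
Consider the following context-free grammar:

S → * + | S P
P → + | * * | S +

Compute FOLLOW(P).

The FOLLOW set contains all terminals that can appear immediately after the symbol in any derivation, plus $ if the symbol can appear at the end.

We compute FOLLOW(P) using the standard algorithm.
FOLLOW(S) starts with {$}.
FIRST(P) = {*, +}
FIRST(S) = {*}
FOLLOW(P) = {$, *, +}
FOLLOW(S) = {$, *, +}
Therefore, FOLLOW(P) = {$, *, +}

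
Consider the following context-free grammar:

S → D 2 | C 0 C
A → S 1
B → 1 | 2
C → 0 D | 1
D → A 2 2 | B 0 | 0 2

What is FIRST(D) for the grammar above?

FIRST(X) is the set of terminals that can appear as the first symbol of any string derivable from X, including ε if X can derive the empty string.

We compute FIRST(D) using the standard algorithm.
FIRST(A) = {0, 1, 2}
FIRST(B) = {1, 2}
FIRST(C) = {0, 1}
FIRST(D) = {0, 1, 2}
FIRST(S) = {0, 1, 2}
Therefore, FIRST(D) = {0, 1, 2}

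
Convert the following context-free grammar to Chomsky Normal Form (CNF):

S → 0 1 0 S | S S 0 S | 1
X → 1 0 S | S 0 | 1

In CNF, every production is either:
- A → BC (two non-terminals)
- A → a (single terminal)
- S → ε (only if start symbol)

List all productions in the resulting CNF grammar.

T0 → 0; T1 → 1; S → 1; X → 1; S → T0 X0; X0 → T1 X1; X1 → T0 S; S → S X2; X2 → S X3; X3 → T0 S; X → T1 X4; X4 → T0 S; X → S T0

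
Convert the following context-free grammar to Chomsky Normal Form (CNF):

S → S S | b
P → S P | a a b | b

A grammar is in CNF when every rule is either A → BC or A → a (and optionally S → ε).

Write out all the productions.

S → b; TA → a; TB → b; P → b; S → S S; P → S P; P → TA X0; X0 → TA TB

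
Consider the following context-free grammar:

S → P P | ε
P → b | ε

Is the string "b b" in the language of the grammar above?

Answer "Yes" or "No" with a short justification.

Yes - a valid derivation exists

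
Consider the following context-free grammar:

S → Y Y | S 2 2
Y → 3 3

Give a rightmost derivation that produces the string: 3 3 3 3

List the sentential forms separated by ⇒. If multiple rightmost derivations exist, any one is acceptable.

S ⇒ Y Y ⇒ Y 3 3 ⇒ 3 3 3 3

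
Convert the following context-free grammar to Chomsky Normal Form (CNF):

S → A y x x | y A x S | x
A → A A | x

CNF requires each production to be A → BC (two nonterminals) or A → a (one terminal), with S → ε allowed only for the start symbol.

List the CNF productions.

TY → y; TX → x; S → x; A → x; S → A X0; X0 → TY X1; X1 → TX TX; S → TY X2; X2 → A X3; X3 → TX S; A → A A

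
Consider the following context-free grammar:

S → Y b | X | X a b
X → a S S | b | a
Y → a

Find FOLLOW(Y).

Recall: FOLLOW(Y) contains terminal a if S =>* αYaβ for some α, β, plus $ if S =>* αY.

We compute FOLLOW(Y) using the standard algorithm.
FOLLOW(S) starts with {$}.
FIRST(S) = {a, b}
FIRST(X) = {a, b}
FIRST(Y) = {a}
FOLLOW(S) = {$, a, b}
FOLLOW(X) = {$, a, b}
FOLLOW(Y) = {b}
Therefore, FOLLOW(Y) = {b}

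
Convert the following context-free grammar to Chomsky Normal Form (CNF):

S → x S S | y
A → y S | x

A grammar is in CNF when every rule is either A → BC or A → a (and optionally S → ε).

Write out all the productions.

TX → x; S → y; TY → y; A → x; S → TX X0; X0 → S S; A → TY S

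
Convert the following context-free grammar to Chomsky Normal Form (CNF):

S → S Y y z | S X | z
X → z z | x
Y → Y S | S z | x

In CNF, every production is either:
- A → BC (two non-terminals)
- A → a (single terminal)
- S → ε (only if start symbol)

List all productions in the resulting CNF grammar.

TY → y; TZ → z; S → z; X → x; Y → x; S → S X0; X0 → Y X1; X1 → TY TZ; S → S X; X → TZ TZ; Y → Y S; Y → S TZ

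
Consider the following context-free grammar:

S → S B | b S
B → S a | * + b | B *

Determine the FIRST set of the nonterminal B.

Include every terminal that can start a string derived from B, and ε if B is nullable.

We compute FIRST(B) using the standard algorithm.
FIRST(B) = {*, b}
FIRST(S) = {b}
Therefore, FIRST(B) = {*, b}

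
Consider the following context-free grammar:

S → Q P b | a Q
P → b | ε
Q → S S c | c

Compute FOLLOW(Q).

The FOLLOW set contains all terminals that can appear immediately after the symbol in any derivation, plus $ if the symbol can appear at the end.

We compute FOLLOW(Q) using the standard algorithm.
FOLLOW(S) starts with {$}.
FIRST(P) = {b, ε}
FIRST(Q) = {a, c}
FIRST(S) = {a, c}
FOLLOW(P) = {b}
FOLLOW(Q) = {$, a, b, c}
FOLLOW(S) = {$, a, c}
Therefore, FOLLOW(Q) = {$, a, b, c}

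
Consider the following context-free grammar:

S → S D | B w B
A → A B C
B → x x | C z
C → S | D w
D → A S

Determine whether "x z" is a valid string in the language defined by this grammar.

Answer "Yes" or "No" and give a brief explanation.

No - no valid derivation exists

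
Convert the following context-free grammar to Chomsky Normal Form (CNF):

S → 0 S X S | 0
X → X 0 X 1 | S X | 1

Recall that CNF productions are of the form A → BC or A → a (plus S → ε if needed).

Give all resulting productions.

T0 → 0; S → 0; T1 → 1; X → 1; S → T0 X0; X0 → S X1; X1 → X S; X → X X2; X2 → T0 X3; X3 → X T1; X → S X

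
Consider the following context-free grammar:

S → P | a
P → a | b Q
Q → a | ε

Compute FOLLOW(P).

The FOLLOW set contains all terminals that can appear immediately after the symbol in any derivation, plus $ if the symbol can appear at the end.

We compute FOLLOW(P) using the standard algorithm.
FOLLOW(S) starts with {$}.
FIRST(P) = {a, b}
FIRST(Q) = {a, ε}
FIRST(S) = {a, b}
FOLLOW(P) = {$}
FOLLOW(Q) = {$}
FOLLOW(S) = {$}
Therefore, FOLLOW(P) = {$}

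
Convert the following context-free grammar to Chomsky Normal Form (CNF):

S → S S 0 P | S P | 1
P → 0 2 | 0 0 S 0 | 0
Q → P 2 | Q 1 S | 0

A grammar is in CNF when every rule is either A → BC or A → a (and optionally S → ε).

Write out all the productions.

T0 → 0; S → 1; T2 → 2; P → 0; T1 → 1; Q → 0; S → S X0; X0 → S X1; X1 → T0 P; S → S P; P → T0 T2; P → T0 X2; X2 → T0 X3; X3 → S T0; Q → P T2; Q → Q X4; X4 → T1 S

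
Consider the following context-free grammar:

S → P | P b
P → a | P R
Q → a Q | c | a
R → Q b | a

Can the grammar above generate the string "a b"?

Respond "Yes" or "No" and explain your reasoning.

Yes - a valid derivation exists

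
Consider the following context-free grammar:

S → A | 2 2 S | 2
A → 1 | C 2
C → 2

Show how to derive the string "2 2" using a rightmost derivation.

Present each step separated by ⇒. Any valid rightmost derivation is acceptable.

S ⇒ A ⇒ C 2 ⇒ 2 2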